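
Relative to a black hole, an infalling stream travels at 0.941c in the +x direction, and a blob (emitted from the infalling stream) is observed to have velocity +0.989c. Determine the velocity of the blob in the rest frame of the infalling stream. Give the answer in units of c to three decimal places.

Invert the composition law: u' = (u − v)/(1 − uv/c²).
u' = (0.989 − 0.941) / (1 − (0.989)(0.941)) = 0.0480/0.0694 = 0.6921.

+0.692c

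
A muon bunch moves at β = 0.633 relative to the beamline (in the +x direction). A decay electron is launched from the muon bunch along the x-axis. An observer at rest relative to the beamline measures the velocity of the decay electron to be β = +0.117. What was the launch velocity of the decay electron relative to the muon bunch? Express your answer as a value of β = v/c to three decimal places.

Invert the composition law: u' = (u − v)/(1 − uv/c²).
u' = (0.117 − 0.633) / (1 − (0.117)(0.633)) = -0.5160/0.9259 = -0.5573.

β = -0.557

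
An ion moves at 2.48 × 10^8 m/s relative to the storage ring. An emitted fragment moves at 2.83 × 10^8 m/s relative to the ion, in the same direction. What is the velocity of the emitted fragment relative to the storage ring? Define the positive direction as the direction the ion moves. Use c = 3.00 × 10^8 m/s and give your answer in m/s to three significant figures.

2.98 × 10^8 m/s

In units of c (dividing by 3.00 × 10^8 m/s): v = 0.827, u' = 0.943.
u = (u' + v)/(1 + u'v/c²):
u = (0.943 + 0.827) / (1 + 0.943·0.827) = 1.7700/1.7798 = 0.9945
Converting back: u = 0.9945 × 3.00 × 10^8 m/s.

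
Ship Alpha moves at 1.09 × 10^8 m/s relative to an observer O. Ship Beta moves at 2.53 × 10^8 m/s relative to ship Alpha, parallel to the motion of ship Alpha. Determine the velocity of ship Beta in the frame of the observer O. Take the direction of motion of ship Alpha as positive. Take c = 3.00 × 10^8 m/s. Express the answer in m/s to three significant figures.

In units of c (dividing by 3.00 × 10^8 m/s): v = 0.363, u' = 0.843.
u = (u' + v)/(1 + u'v/c²):
u = (0.843 + 0.363) / (1 + 0.843·0.363) = 1.2067/1.3064 = 0.9237
(Galilean addition would give +1.207c, exceeding c.)
Converting back: u = 0.9237 × 3.00 × 10^8 m/s.

2.77 × 10^8 m/s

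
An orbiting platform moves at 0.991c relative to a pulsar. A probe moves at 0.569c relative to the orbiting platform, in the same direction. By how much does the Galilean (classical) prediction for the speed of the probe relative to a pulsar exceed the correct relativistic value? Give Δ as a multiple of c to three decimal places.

Galilean: u_cl = 0.569 + 0.991 = 1.5600.
Relativistic: u_rel = (0.569 + 0.991) / (1 + 0.569·0.991) = 1.5600/1.5639 = 0.9975.
Δ = 1.5600 − 0.9975 = 0.5625.
(The classical prediction exceeds c; the relativistic result does not.)

Δ = 0.562c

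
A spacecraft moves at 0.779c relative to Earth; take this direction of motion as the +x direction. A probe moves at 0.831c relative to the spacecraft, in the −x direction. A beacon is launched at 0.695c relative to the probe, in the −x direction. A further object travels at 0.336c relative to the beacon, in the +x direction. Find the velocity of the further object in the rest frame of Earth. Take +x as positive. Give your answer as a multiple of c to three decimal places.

Apply u = (u' + v)/(1 + u'v/c²) successively, working outward toward Earth.
Start: velocity of the spacecraft relative to Earth = 0.7790c.
Compose with the probe (u' = -0.831 in the spacecraft frame): u_1 = (-0.831 + 0.779) / (1 + (-0.831)·0.779) = -0.0520/0.3527 = -0.1475.
Compose with the beacon (u' = -0.695 in the probe frame): u_2 = (-0.695 + (-0.147)) / (1 + (-0.695)·(-0.147)) = -0.8425/1.1025 = -0.7641.
Compose with the further object (u' = 0.336 in the beacon frame): u_3 = (0.336 + (-0.764)) / (1 + 0.336·(-0.764)) = -0.4281/0.7432 = -0.5760.

-0.576c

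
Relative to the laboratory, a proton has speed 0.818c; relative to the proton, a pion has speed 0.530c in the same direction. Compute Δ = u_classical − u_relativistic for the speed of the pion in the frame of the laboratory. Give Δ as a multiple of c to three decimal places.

Δ = 0.408c

Galilean: u_cl = 0.530 + 0.818 = 1.3480.
Relativistic: u_rel = (0.530 + 0.818) / (1 + 0.530·0.818) = 1.3480/1.4335 = 0.9403.
Δ = 1.3480 − 0.9403 = 0.4077.
(The classical prediction exceeds c; the relativistic result does not.)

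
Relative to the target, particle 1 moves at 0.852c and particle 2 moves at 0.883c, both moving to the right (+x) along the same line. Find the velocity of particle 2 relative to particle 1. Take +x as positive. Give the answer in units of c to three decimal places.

β_A = 0.852, β_B = 0.883.
Transform to A's frame with the inverse velocity-addition law: u' = (u − v)/(1 − uv/c²), taking u = β_B and v = β_A.
u' = (0.883 − 0.852) / (1 − (0.852)(0.883)) = 0.0310/0.2477 = 0.1252.

+0.125c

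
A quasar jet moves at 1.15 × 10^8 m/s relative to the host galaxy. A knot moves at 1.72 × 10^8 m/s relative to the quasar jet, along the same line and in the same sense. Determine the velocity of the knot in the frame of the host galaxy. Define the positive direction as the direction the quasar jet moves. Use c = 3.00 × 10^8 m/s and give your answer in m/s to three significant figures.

In units of c (dividing by 3.00 × 10^8 m/s): v = 0.383, u' = 0.573.
u = (u' + v)/(1 + u'v/c²):
u = (0.573 + 0.383) / (1 + 0.573·0.383) = 0.9567/1.2198 = 0.7843
(Galilean addition would give +0.957c.)
Converting back: u = 0.7843 × 3.00 × 10^8 m/s.

2.35 × 10^8 m/s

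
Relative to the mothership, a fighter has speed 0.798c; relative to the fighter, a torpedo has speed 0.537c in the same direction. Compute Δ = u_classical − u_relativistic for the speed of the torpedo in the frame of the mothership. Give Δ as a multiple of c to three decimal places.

Δ = 0.400c

Galilean: u_cl = 0.537 + 0.798 = 1.3350.
Relativistic: u_rel = (0.537 + 0.798) / (1 + 0.537·0.798) = 1.3350/1.4285 = 0.9345.
Δ = 1.3350 − 0.9345 = 0.4005.
(The classical prediction exceeds c; the relativistic result does not.)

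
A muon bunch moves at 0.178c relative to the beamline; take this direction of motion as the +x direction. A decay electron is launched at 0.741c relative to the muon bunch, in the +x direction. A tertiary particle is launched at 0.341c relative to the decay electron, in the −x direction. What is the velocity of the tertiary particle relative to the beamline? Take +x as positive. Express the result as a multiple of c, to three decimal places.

+0.651c

Apply u = (u' + v)/(1 + u'v/c²) successively, working outward toward the beamline.
Start: velocity of the muon bunch relative to the beamline = 0.1780c.
Compose with the decay electron (u' = 0.741 in the muon bunch frame): u_1 = (0.741 + 0.178) / (1 + 0.741·0.178) = 0.9190/1.1319 = 0.8119.
Compose with the tertiary particle (u' = -0.341 in the decay electron frame): u_2 = (-0.341 + 0.812) / (1 + (-0.341)·0.812) = 0.4709/0.7231 = 0.6512.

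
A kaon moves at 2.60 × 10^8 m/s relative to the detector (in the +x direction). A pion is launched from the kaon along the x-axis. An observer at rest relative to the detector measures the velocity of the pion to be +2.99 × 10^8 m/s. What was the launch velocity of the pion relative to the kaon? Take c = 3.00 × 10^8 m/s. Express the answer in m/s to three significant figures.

+2.86 × 10^8 m/s

v = 0.867c, u = 0.997c.
Invert the composition law: u' = (u − v)/(1 − uv/c²).
u' = (0.997 − 0.867) / (1 − (0.997)(0.867)) = 0.1300/0.1362 = 0.9543.
u' = 0.9543 × 3.00 × 10^8 m/s.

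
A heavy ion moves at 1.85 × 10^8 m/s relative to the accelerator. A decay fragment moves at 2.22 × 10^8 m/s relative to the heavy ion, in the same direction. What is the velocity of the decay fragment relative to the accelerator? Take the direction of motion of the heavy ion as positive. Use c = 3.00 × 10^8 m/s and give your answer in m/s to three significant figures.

2.79 × 10^8 m/s

In units of c (dividing by 3.00 × 10^8 m/s): v = 0.617, u' = 0.740.
u = (u' + v)/(1 + u'v/c²):
u = (0.740 + 0.617) / (1 + 0.740·0.617) = 1.3567/1.4563 = 0.9316
Converting back: u = 0.9316 × 3.00 × 10^8 m/s.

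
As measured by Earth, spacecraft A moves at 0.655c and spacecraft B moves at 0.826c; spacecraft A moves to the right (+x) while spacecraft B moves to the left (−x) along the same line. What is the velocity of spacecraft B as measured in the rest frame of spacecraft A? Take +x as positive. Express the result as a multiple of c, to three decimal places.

β_A = 0.655, β_B = -0.826.
Transform to A's frame with the inverse velocity-addition law: u' = (u − v)/(1 − uv/c²), taking u = β_B and v = β_A.
u' = (-0.826 − 0.655) / (1 − (0.655)(-0.826)) = -1.4810/1.5410 = -0.9610.

-0.961c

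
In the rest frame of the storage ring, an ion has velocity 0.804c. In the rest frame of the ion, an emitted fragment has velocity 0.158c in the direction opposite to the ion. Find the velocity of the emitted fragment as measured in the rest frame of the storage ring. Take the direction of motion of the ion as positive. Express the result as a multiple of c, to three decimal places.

+0.740c

With v = 0.804 and u' = -0.158 (in units of c),
u = (u' + v)/(1 + u'v/c²):
u = (-0.158 + 0.804) / (1 + (-0.158)·0.804) = 0.6460/0.8730 = 0.7400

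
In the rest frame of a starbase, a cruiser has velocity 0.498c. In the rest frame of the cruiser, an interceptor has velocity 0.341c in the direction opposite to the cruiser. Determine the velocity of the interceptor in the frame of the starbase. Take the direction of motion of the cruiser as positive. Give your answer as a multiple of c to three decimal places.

+0.189c

With v = 0.498 and u' = -0.341 (in units of c),
u = (u' + v)/(1 + u'v/c²):
u = (-0.341 + 0.498) / (1 + (-0.341)·0.498) = 0.1570/0.8302 = 0.1891
(Galilean addition would give +0.157c.)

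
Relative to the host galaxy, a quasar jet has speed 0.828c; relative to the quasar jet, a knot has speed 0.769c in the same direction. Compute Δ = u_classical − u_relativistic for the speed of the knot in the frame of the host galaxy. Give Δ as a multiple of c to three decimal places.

Galilean: u_cl = 0.769 + 0.828 = 1.5970.
Relativistic: u_rel = (0.769 + 0.828) / (1 + 0.769·0.828) = 1.5970/1.6367 = 0.9757.
Δ = 1.5970 − 0.9757 = 0.6213.
(The classical prediction exceeds c; the relativistic result does not.)

Δ = 0.621c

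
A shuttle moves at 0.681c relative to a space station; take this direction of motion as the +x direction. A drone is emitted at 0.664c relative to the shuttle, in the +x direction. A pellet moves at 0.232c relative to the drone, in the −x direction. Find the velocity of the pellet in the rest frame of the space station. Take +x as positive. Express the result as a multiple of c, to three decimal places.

+0.884c

Apply u = (u' + v)/(1 + u'v/c²) successively, working outward toward the space station.
Start: velocity of the shuttle relative to the space station = 0.6810c.
Compose with the drone (u' = 0.664 in the shuttle frame): u_1 = (0.664 + 0.681) / (1 + 0.664·0.681) = 1.3450/1.4522 = 0.9262.
Compose with the pellet (u' = -0.232 in the drone frame): u_2 = (-0.232 + 0.926) / (1 + (-0.232)·0.926) = 0.6942/0.7851 = 0.8842.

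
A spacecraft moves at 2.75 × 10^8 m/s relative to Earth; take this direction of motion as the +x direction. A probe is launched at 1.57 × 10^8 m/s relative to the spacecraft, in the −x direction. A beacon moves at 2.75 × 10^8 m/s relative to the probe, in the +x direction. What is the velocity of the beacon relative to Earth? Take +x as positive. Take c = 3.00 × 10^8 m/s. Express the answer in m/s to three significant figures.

Apply u = (u' + v)/(1 + u'v/c²) successively, working outward toward Earth.
(Dividing each given speed by c = 3.00 × 10^8 m/s to work in units of c.)
Start: velocity of the spacecraft relative to Earth = 0.9167c.
Compose with the probe (u' = -0.523 in the spacecraft frame): u_1 = (-0.523 + 0.917) / (1 + (-0.523)·0.917) = 0.3933/0.5203 = 0.7560.
Compose with the beacon (u' = 0.917 in the probe frame): u_2 = (0.917 + 0.756) / (1 + 0.917·0.756) = 1.6727/1.6930 = 0.9880.
So u = 0.9880 × 3.00 × 10^8 m/s.

+2.96 × 10^8 m/s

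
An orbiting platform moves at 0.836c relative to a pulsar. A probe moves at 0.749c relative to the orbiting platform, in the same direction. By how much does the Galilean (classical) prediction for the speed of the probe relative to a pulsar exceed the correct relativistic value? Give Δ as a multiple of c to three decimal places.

Δ = 0.610c

Galilean: u_cl = 0.749 + 0.836 = 1.5850.
Relativistic: u_rel = (0.749 + 0.836) / (1 + 0.749·0.836) = 1.5850/1.6262 = 0.9747.
Δ = 1.5850 − 0.9747 = 0.6103.
(The classical prediction exceeds c; the relativistic result does not.)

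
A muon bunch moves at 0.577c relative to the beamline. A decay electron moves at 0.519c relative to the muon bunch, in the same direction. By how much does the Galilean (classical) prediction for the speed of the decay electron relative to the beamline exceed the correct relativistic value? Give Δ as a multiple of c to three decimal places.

Δ = 0.253c

Galilean: u_cl = 0.519 + 0.577 = 1.0960.
Relativistic: u_rel = (0.519 + 0.577) / (1 + 0.519·0.577) = 1.0960/1.2995 = 0.8434.
Δ = 1.0960 − 0.8434 = 0.2526.
(The classical prediction exceeds c; the relativistic result does not.)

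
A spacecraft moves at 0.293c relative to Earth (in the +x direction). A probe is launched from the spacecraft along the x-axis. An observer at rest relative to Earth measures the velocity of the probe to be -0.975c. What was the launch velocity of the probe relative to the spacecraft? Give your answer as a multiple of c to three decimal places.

Invert the composition law: u' = (u − v)/(1 − uv/c²).
u' = (-0.975 − 0.293) / (1 − (-0.975)(0.293)) = -1.2680/1.2857 = -0.9863.

-0.986c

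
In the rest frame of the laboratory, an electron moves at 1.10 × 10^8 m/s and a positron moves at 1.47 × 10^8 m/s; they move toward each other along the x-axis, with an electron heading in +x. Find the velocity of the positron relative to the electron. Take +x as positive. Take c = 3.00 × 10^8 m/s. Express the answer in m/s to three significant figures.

-2.18 × 10^8 m/s

β_A = 0.367, β_B = -0.490 (dividing each by c = 3.00 × 10^8 m/s).
Transform to A's frame with the inverse velocity-addition law: u' = (u − v)/(1 − uv/c²), taking u = β_B and v = β_A.
u' = (-0.490 − 0.367) / (1 − (0.367)(-0.490)) = -0.8567/1.1797 = -0.7262.
u' = -0.7262 × 3.00 × 10^8 m/s.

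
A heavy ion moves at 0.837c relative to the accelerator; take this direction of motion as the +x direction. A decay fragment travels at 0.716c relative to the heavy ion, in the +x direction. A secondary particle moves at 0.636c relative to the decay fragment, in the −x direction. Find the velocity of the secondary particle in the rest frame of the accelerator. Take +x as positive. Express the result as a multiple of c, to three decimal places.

Apply u = (u' + v)/(1 + u'v/c²) successively, working outward toward the accelerator.
Start: velocity of the heavy ion relative to the accelerator = 0.8370c.
Compose with the decay fragment (u' = 0.716 in the heavy ion frame): u_1 = (0.716 + 0.837) / (1 + 0.716·0.837) = 1.5530/1.5993 = 0.9711.
Compose with the secondary particle (u' = -0.636 in the decay fragment frame): u_2 = (-0.636 + 0.971) / (1 + (-0.636)·0.971) = 0.3351/0.3824 = 0.8762.

+0.876c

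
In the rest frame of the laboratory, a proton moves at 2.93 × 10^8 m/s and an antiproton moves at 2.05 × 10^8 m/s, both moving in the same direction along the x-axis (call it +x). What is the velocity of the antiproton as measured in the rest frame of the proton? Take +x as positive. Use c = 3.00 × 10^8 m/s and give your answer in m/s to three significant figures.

β_A = 0.977, β_B = 0.683 (dividing each by c = 3.00 × 10^8 m/s).
Transform to A's frame with the inverse velocity-addition law: u' = (u − v)/(1 − uv/c²), taking u = β_B and v = β_A.
u' = (0.683 − 0.977) / (1 − (0.977)(0.683)) = -0.2933/0.3326 = -0.8819.
u' = -0.8819 × 3.00 × 10^8 m/s.

-2.65 × 10^8 m/s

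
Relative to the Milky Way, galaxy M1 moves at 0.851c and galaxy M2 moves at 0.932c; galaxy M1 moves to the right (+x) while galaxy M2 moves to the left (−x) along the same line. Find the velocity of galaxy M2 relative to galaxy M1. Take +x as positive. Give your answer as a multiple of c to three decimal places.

-0.994c

β_A = 0.851, β_B = -0.932.
Transform to A's frame with the inverse velocity-addition law: u' = (u − v)/(1 − uv/c²), taking u = β_B and v = β_A.
u' = (-0.932 − 0.851) / (1 − (0.851)(-0.932)) = -1.7830/1.7931 = -0.9943.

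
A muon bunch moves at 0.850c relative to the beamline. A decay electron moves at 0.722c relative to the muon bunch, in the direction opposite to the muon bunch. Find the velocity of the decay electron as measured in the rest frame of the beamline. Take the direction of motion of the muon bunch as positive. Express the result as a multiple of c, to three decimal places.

+0.331c

With v = 0.850 and u' = -0.722 (in units of c),
u = (u' + v)/(1 + u'v/c²):
u = (-0.722 + 0.850) / (1 + (-0.722)·0.850) = 0.1280/0.3863 = 0.3313
(Galilean addition would give +0.128c.)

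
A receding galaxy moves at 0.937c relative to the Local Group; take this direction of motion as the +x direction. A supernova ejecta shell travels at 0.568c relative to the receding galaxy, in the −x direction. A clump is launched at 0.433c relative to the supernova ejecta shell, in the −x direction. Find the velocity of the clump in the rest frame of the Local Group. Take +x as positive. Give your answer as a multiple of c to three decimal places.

Apply u = (u' + v)/(1 + u'v/c²) successively, working outward toward the Local Group.
Start: velocity of the receding galaxy relative to the Local Group = 0.9370c.
Compose with the supernova ejecta shell (u' = -0.568 in the receding galaxy frame): u_1 = (-0.568 + 0.937) / (1 + (-0.568)·0.937) = 0.3690/0.4678 = 0.7888.
Compose with the clump (u' = -0.433 in the supernova ejecta shell frame): u_2 = (-0.433 + 0.789) / (1 + (-0.433)·0.789) = 0.3558/0.6584 = 0.5404.

+0.540c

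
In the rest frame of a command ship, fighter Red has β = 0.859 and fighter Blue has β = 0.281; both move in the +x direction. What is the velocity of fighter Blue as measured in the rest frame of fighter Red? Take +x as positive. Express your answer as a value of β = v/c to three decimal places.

β = -0.762

β_A = 0.859, β_B = 0.281.
Transform to A's frame with the inverse velocity-addition law: u' = (u − v)/(1 − uv/c²), taking u = β_B and v = β_A.
u' = (0.281 − 0.859) / (1 − (0.859)(0.281)) = -0.5780/0.7586 = -0.7619.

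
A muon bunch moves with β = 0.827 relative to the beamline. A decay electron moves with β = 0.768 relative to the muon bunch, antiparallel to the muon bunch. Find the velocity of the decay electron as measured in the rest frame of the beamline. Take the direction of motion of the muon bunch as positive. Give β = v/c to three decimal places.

With v = 0.827 and u' = -0.768 (in units of c),
u = (u' + v)/(1 + u'v/c²):
u = (-0.768 + 0.827) / (1 + (-0.768)·0.827) = 0.0590/0.3649 = 0.1617
(Galilean addition would give +0.059c.)

β = +0.162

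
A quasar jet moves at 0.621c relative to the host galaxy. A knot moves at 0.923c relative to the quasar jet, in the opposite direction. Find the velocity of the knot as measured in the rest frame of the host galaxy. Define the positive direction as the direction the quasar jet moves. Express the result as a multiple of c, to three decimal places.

-0.708c

With v = 0.621 and u' = -0.923 (in units of c),
u = (u' + v)/(1 + u'v/c²):
u = (-0.923 + 0.621) / (1 + (-0.923)·0.621) = -0.3020/0.4268 = -0.7076
(Galilean addition would give -0.302c.)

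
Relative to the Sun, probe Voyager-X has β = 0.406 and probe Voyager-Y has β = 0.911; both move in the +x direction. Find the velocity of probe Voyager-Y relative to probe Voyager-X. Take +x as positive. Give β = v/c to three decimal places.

β_A = 0.406, β_B = 0.911.
Transform to A's frame with the inverse velocity-addition law: u' = (u − v)/(1 − uv/c²), taking u = β_B and v = β_A.
u' = (0.911 − 0.406) / (1 − (0.406)(0.911)) = 0.5050/0.6301 = 0.8014.

β = +0.801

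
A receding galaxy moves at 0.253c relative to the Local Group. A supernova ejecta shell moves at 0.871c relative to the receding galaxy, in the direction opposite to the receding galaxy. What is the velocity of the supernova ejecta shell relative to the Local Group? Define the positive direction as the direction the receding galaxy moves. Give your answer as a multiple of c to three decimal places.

-0.793c

With v = 0.253 and u' = -0.871 (in units of c),
u = (u' + v)/(1 + u'v/c²):
u = (-0.871 + 0.253) / (1 + (-0.871)·0.253) = -0.6180/0.7796 = -0.7927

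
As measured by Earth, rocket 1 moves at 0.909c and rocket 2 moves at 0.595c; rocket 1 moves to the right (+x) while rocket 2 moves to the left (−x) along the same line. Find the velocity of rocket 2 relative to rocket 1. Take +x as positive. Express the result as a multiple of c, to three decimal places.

β_A = 0.909, β_B = -0.595.
Transform to A's frame with the inverse velocity-addition law: u' = (u − v)/(1 − uv/c²), taking u = β_B and v = β_A.
u' = (-0.595 − 0.909) / (1 − (0.909)(-0.595)) = -1.5040/1.5409 = -0.9761.

-0.976c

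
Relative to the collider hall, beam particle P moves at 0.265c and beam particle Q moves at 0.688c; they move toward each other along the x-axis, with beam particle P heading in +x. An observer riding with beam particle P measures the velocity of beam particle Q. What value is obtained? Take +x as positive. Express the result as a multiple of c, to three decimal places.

-0.806c

β_A = 0.265, β_B = -0.688.
Transform to A's frame with the inverse velocity-addition law: u' = (u − v)/(1 − uv/c²), taking u = β_B and v = β_A.
u' = (-0.688 − 0.265) / (1 − (0.265)(-0.688)) = -0.9530/1.1823 = -0.8060.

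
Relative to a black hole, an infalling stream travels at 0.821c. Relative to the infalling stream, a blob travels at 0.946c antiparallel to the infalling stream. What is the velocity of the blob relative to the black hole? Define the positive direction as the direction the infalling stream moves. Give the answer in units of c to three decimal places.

-0.560c

With v = 0.821 and u' = -0.946 (in units of c),
u = (u' + v)/(1 + u'v/c²):
u = (-0.946 + 0.821) / (1 + (-0.946)·0.821) = -0.1250/0.2233 = -0.5597
(Galilean addition would give -0.125c.)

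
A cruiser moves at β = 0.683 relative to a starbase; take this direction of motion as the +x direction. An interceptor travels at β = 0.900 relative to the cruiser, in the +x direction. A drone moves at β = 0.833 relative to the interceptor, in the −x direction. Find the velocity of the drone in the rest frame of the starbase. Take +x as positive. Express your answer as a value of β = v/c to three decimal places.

Apply u = (u' + v)/(1 + u'v/c²) successively, working outward toward the starbase.
Start: velocity of the cruiser relative to the starbase = 0.6830c.
Compose with the interceptor (u' = 0.900 in the cruiser frame): u_1 = (0.900 + 0.683) / (1 + 0.900·0.683) = 1.5830/1.6147 = 0.9804.
Compose with the drone (u' = -0.833 in the interceptor frame): u_2 = (-0.833 + 0.980) / (1 + (-0.833)·0.980) = 0.1474/0.1834 = 0.8037.

β = +0.804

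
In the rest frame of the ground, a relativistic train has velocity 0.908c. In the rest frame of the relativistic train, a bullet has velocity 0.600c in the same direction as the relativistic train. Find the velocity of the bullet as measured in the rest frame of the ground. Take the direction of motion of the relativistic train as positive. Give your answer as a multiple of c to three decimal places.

With v = 0.908 and u' = 0.600 (in units of c),
u = (u' + v)/(1 + u'v/c²):
u = (0.600 + 0.908) / (1 + 0.600·0.908) = 1.5080/1.5448 = 0.9762
(Galilean addition would give +1.508c, exceeding c.)

0.976c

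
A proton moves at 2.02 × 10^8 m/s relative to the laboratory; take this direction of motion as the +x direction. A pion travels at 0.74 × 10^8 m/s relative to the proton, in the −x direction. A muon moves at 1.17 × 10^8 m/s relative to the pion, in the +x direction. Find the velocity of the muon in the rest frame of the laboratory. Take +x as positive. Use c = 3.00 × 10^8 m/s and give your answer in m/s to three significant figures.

+2.25 × 10^8 m/s

Apply u = (u' + v)/(1 + u'v/c²) successively, working outward toward the laboratory.
(Dividing each given speed by c = 3.00 × 10^8 m/s to work in units of c.)
Start: velocity of the proton relative to the laboratory = 0.6733c.
Compose with the pion (u' = -0.247 in the proton frame): u_1 = (-0.247 + 0.673) / (1 + (-0.247)·0.673) = 0.4267/0.8339 = 0.5116.
Compose with the muon (u' = 0.390 in the pion frame): u_2 = (0.390 + 0.512) / (1 + 0.390·0.512) = 0.9016/1.1995 = 0.7517.
So u = 0.7517 × 3.00 × 10^8 m/s.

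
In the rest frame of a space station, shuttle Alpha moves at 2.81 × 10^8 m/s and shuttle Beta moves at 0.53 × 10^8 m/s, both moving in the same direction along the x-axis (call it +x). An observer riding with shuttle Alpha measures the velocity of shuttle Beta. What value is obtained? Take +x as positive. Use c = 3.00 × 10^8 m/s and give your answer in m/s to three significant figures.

β_A = 0.937, β_B = 0.177 (dividing each by c = 3.00 × 10^8 m/s).
Transform to A's frame with the inverse velocity-addition law: u' = (u − v)/(1 − uv/c²), taking u = β_B and v = β_A.
u' = (0.177 − 0.937) / (1 − (0.937)(0.177)) = -0.7600/0.8345 = -0.9107.
u' = -0.9107 × 3.00 × 10^8 m/s.

-2.73 × 10^8 m/s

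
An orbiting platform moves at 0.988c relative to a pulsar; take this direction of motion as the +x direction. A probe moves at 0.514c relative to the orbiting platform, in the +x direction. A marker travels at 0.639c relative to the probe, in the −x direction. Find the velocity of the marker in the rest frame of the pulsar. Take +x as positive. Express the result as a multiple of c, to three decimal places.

+0.983c

Apply u = (u' + v)/(1 + u'v/c²) successively, working outward toward the pulsar.
Start: velocity of the orbiting platform relative to the pulsar = 0.9880c.
Compose with the probe (u' = 0.514 in the orbiting platform frame): u_1 = (0.514 + 0.988) / (1 + 0.514·0.988) = 1.5020/1.5078 = 0.9961.
Compose with the marker (u' = -0.639 in the probe frame): u_2 = (-0.639 + 0.996) / (1 + (-0.639)·0.996) = 0.3571/0.3635 = 0.9826.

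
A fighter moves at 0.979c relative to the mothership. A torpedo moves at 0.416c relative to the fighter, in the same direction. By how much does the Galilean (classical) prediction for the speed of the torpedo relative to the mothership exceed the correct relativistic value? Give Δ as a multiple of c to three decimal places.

Δ = 0.404c

Galilean: u_cl = 0.416 + 0.979 = 1.3950.
Relativistic: u_rel = (0.416 + 0.979) / (1 + 0.416·0.979) = 1.3950/1.4073 = 0.9913.
Δ = 1.3950 − 0.9913 = 0.4037.
(The classical prediction exceeds c; the relativistic result does not.)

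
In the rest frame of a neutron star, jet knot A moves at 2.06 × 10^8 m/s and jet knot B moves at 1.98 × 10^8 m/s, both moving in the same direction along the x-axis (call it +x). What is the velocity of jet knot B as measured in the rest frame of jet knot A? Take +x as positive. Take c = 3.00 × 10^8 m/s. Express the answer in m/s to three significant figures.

-1.46 × 10^7 m/s

β_A = 0.687, β_B = 0.660 (dividing each by c = 3.00 × 10^8 m/s).
Transform to A's frame with the inverse velocity-addition law: u' = (u − v)/(1 − uv/c²), taking u = β_B and v = β_A.
u' = (0.660 − 0.687) / (1 − (0.687)(0.660)) = -0.0267/0.5468 = -0.0488.
u' = -0.0488 × 3.00 × 10^8 m/s.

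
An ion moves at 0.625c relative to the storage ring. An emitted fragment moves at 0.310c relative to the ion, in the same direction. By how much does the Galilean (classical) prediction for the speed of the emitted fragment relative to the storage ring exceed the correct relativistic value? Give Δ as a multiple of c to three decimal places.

Galilean: u_cl = 0.310 + 0.625 = 0.9350.
Relativistic: u_rel = (0.310 + 0.625) / (1 + 0.310·0.625) = 0.9350/1.1938 = 0.7832.
Δ = 0.9350 − 0.7832 = 0.1518.

Δ = 0.152c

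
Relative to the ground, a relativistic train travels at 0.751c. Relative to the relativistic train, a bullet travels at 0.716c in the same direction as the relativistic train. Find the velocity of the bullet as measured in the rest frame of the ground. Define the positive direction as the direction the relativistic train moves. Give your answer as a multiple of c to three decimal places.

With v = 0.751 and u' = 0.716 (in units of c),
u = (u' + v)/(1 + u'v/c²):
u = (0.716 + 0.751) / (1 + 0.716·0.751) = 1.4670/1.5377 = 0.9540
(Galilean addition would give +1.467c, exceeding c.)

0.954c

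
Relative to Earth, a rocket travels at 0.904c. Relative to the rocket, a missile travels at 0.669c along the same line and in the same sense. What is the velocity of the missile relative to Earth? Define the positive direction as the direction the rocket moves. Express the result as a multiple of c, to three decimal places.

With v = 0.904 and u' = 0.669 (in units of c),
u = (u' + v)/(1 + u'v/c²):
u = (0.669 + 0.904) / (1 + 0.669·0.904) = 1.5730/1.6048 = 0.9802

0.980c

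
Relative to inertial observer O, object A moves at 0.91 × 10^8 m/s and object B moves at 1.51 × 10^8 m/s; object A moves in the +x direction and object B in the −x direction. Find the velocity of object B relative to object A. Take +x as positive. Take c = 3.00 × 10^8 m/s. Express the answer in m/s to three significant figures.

β_A = 0.303, β_B = -0.503 (dividing each by c = 3.00 × 10^8 m/s).
Transform to A's frame with the inverse velocity-addition law: u' = (u − v)/(1 − uv/c²), taking u = β_B and v = β_A.
u' = (-0.503 − 0.303) / (1 − (0.303)(-0.503)) = -0.8067/1.1527 = -0.6998.
u' = -0.6998 × 3.00 × 10^8 m/s.

-2.10 × 10^8 m/s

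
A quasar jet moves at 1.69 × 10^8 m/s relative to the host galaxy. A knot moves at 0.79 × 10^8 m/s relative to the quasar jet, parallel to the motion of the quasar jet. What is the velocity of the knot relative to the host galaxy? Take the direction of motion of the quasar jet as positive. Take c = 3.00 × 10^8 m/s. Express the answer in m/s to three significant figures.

In units of c (dividing by 3.00 × 10^8 m/s): v = 0.563, u' = 0.263.
u = (u' + v)/(1 + u'v/c²):
u = (0.263 + 0.563) / (1 + 0.263·0.563) = 0.8267/1.1483 = 0.7199
(Galilean addition would give +0.827c.)
Converting back: u = 0.7199 × 3.00 × 10^8 m/s.

2.16 × 10^8 m/s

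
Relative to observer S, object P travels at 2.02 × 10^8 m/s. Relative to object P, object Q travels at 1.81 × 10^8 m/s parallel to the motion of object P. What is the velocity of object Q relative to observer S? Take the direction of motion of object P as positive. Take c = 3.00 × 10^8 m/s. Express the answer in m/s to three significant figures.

2.72 × 10^8 m/s

In units of c (dividing by 3.00 × 10^8 m/s): v = 0.673, u' = 0.603.
u = (u' + v)/(1 + u'v/c²):
u = (0.603 + 0.673) / (1 + 0.603·0.673) = 1.2767/1.4062 = 0.9079
Converting back: u = 0.9079 × 3.00 × 10^8 m/s.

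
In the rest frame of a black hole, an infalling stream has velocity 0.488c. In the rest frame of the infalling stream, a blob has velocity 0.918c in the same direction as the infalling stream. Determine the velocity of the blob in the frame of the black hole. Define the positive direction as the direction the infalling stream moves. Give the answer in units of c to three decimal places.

0.971c

With v = 0.488 and u' = 0.918 (in units of c),
u = (u' + v)/(1 + u'v/c²):
u = (0.918 + 0.488) / (1 + 0.918·0.488) = 1.4060/1.4480 = 0.9710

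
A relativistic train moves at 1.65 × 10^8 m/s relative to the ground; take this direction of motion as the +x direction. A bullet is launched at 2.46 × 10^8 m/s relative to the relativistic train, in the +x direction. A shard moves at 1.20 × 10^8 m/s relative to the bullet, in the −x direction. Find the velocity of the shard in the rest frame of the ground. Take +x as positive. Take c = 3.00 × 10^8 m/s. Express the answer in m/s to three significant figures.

+2.62 × 10^8 m/s

Apply u = (u' + v)/(1 + u'v/c²) successively, working outward toward the ground.
(Dividing each given speed by c = 3.00 × 10^8 m/s to work in units of c.)
Start: velocity of the relativistic train relative to the ground = 0.5500c.
Compose with the bullet (u' = 0.820 in the relativistic train frame): u_1 = (0.820 + 0.550) / (1 + 0.820·0.550) = 1.3700/1.4510 = 0.9442.
Compose with the shard (u' = -0.400 in the bullet frame): u_2 = (-0.400 + 0.944) / (1 + (-0.400)·0.944) = 0.5442/0.6223 = 0.8744.
So u = 0.8744 × 3.00 × 10^8 m/s.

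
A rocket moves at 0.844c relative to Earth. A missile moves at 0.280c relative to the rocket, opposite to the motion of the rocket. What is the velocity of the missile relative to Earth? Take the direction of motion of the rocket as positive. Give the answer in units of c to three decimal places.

+0.739c

With v = 0.844 and u' = -0.280 (in units of c),
u = (u' + v)/(1 + u'v/c²):
u = (-0.280 + 0.844) / (1 + (-0.280)·0.844) = 0.5640/0.7637 = 0.7385
(Galilean addition would give +0.564c.)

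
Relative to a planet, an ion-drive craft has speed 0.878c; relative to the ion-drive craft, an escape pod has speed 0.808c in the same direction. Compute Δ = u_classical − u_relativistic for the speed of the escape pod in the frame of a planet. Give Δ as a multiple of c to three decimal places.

Δ = 0.700c

Galilean: u_cl = 0.808 + 0.878 = 1.6860.
Relativistic: u_rel = (0.808 + 0.878) / (1 + 0.808·0.878) = 1.6860/1.7094 = 0.9863.
Δ = 1.6860 − 0.9863 = 0.6997.
(The classical prediction exceeds c; the relativistic result does not.)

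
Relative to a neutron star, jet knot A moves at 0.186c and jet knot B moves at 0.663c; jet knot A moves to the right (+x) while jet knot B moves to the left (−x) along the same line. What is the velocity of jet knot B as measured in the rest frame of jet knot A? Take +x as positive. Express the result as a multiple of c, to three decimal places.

β_A = 0.186, β_B = -0.663.
Transform to A's frame with the inverse velocity-addition law: u' = (u − v)/(1 − uv/c²), taking u = β_B and v = β_A.
u' = (-0.663 − 0.186) / (1 − (0.186)(-0.663)) = -0.8490/1.1233 = -0.7558.

-0.756c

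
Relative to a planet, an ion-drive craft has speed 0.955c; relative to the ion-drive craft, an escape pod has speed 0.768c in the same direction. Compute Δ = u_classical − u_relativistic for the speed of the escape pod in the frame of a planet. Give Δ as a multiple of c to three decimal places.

Δ = 0.729c

Galilean: u_cl = 0.768 + 0.955 = 1.7230.
Relativistic: u_rel = (0.768 + 0.955) / (1 + 0.768·0.955) = 1.7230/1.7334 = 0.9940.
Δ = 1.7230 − 0.9940 = 0.7290.
(The classical prediction exceeds c; the relativistic result does not.)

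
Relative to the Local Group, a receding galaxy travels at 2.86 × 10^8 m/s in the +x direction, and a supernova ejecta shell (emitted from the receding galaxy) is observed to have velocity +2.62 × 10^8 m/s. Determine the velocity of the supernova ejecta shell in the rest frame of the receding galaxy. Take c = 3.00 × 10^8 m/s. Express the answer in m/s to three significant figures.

v = 0.953c, u = 0.873c.
Invert the composition law: u' = (u − v)/(1 − uv/c²).
u' = (0.873 − 0.953) / (1 − (0.873)(0.953)) = -0.0800/0.1674 = -0.4778.
u' = -0.4778 × 3.00 × 10^8 m/s.

-1.43 × 10^8 m/s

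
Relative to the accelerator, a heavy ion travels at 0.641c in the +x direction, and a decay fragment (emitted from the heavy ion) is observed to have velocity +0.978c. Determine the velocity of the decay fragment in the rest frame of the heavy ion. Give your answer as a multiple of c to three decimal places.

Invert the composition law: u' = (u − v)/(1 − uv/c²).
u' = (0.978 − 0.641) / (1 − (0.978)(0.641)) = 0.3370/0.3731 = 0.9032.

+0.903c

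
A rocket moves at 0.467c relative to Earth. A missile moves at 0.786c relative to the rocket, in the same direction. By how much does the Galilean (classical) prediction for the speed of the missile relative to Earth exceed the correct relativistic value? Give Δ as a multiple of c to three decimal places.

Galilean: u_cl = 0.786 + 0.467 = 1.2530.
Relativistic: u_rel = (0.786 + 0.467) / (1 + 0.786·0.467) = 1.2530/1.3671 = 0.9166.
Δ = 1.2530 − 0.9166 = 0.3364.
(The classical prediction exceeds c; the relativistic result does not.)

Δ = 0.336c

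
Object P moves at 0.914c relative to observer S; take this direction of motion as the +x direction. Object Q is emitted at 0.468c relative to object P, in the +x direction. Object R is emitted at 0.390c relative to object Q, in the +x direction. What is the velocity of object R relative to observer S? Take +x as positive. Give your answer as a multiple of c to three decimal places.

Apply u = (u' + v)/(1 + u'v/c²) successively, working outward toward observer S.
Start: velocity of object P relative to observer S = 0.9140c.
Compose with object Q (u' = 0.468 in object P frame): u_1 = (0.468 + 0.914) / (1 + 0.468·0.914) = 1.3820/1.4278 = 0.9680.
Compose with object R (u' = 0.390 in object Q frame): u_2 = (0.390 + 0.968) / (1 + 0.390·0.968) = 1.3580/1.3775 = 0.9858.

0.986c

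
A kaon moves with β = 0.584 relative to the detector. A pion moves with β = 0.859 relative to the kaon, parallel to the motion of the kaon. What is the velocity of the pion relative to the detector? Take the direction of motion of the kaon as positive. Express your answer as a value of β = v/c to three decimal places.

β = 0.961

With v = 0.584 and u' = 0.859 (in units of c),
u = (u' + v)/(1 + u'v/c²):
u = (0.859 + 0.584) / (1 + 0.859·0.584) = 1.4430/1.5017 = 0.9609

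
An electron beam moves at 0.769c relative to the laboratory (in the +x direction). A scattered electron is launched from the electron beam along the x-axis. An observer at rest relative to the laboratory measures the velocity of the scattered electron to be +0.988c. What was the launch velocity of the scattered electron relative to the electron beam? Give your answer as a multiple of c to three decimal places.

+0.912c

Invert the composition law: u' = (u − v)/(1 − uv/c²).
u' = (0.988 − 0.769) / (1 − (0.988)(0.769)) = 0.2190/0.2402 = 0.9116.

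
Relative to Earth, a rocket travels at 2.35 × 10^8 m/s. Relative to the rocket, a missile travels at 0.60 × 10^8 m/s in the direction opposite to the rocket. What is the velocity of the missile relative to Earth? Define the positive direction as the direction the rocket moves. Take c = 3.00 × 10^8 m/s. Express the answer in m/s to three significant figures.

In units of c (dividing by 3.00 × 10^8 m/s): v = 0.783, u' = -0.200.
u = (u' + v)/(1 + u'v/c²):
u = (-0.200 + 0.783) / (1 + (-0.200)·0.783) = 0.5833/0.8433 = 0.6917
Converting back: u = 0.6917 × 3.00 × 10^8 m/s.

+2.08 × 10^8 m/s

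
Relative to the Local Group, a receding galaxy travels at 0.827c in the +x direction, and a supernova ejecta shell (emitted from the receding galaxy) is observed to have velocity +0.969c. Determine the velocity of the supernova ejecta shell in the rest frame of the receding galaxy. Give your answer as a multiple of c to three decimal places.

+0.715c

Invert the composition law: u' = (u − v)/(1 − uv/c²).
u' = (0.969 − 0.827) / (1 − (0.969)(0.827)) = 0.1420/0.1986 = 0.7149.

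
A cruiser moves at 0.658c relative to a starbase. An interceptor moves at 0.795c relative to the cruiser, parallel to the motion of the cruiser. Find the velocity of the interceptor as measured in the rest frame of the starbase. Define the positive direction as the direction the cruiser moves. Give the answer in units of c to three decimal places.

With v = 0.658 and u' = 0.795 (in units of c),
u = (u' + v)/(1 + u'v/c²):
u = (0.795 + 0.658) / (1 + 0.795·0.658) = 1.4530/1.5231 = 0.9540
(Galilean addition would give +1.453c, exceeding c.)

0.954c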